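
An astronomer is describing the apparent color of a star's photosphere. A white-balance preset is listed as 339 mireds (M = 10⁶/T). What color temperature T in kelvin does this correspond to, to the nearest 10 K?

T = 10⁶ / 339 = 2949.85 K → 2950 K.

2950 K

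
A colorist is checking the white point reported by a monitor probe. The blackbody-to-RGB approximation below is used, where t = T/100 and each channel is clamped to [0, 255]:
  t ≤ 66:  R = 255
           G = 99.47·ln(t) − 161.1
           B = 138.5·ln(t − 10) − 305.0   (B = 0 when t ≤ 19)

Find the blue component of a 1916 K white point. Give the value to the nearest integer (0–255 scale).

t = 1916/100 = 19.16; the t ≤ 66 branch applies.
B = 138.5·ln(19.16 − 10) − 305.0 = 138.5·ln 9.16 − 305.0 = 138.5·2.2148 − 305.0 = 1.756.
Rounded: 2.

2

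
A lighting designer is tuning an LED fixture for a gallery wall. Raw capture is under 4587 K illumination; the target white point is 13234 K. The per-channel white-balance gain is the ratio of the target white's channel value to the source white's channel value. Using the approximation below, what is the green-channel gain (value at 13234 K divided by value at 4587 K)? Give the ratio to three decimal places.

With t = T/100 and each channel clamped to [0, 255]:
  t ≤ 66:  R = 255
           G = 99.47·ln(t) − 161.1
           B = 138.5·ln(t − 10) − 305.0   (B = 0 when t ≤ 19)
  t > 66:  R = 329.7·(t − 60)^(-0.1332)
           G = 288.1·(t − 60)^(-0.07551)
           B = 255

At 4587 K (t = 45.87):
  G = 99.47·ln 45.87 − 161.1 = 99.47·3.8258 − 161.1 = 219.453.
At 13234 K (t = 132.34):
  G = 288.1·(132.34 − 60)^(-0.07551) = 288.1·72.34^(-0.07551) = 288.1·0.72377 = 208.517.
Gain = 208.517 / 219.453 = 0.9502 → 0.950.

0.950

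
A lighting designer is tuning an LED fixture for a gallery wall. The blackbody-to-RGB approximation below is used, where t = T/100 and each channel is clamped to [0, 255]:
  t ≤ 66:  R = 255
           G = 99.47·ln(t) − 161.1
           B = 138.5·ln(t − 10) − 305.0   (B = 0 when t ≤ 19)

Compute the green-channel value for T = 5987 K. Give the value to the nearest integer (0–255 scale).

246

t = 5987/100 = 59.87; the t ≤ 66 branch applies.
G = 99.47·ln 59.87 − 161.1 = 99.47·4.0922 − 161.1 = 245.949.
Rounded: 246.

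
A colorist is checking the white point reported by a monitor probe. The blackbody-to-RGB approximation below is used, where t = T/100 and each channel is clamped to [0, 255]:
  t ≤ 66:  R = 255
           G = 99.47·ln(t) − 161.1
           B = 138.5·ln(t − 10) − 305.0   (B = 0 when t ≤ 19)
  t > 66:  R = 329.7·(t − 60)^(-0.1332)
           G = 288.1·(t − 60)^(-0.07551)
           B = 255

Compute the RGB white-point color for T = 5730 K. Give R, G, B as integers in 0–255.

R=255, G=242, B=229

t = 5730/100 = 57.3; the t ≤ 66 branch applies.
R = 255 by definition for t ≤ 66.
G = 99.47·ln 57.3 − 161.1 = 99.47·4.0483 − 161.1 = 241.584.
B = 138.5·ln(57.3 − 10) − 305.0 = 138.5·ln 47.3 − 305.0 = 138.5·3.8565 − 305.0 = 229.127.
Rounded: (255, 242, 229).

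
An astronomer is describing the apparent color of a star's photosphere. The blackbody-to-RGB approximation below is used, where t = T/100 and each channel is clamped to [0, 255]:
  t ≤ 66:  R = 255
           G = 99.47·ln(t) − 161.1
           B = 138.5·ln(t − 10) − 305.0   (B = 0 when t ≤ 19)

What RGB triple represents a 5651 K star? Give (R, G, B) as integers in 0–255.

t = 5651/100 = 56.51; the t ≤ 66 branch applies.
R = 255 by definition for t ≤ 66.
G = 99.47·ln 56.51 − 161.1 = 99.47·4.0344 − 161.1 = 240.204.
B = 138.5·ln(56.51 − 10) − 305.0 = 138.5·ln 46.51 − 305.0 = 138.5·3.8397 − 305.0 = 226.794.
Rounded: (255, 240, 227).

(255, 240, 227)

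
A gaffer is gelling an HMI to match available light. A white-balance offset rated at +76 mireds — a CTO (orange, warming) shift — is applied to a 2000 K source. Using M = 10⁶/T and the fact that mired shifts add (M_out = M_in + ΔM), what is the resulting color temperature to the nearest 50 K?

M_in = 10⁶/2000 = 500.00 mireds.
M_out = 500.00 + (+76) = 576.00 mireds.
T_out = 10⁶/576.00 = 1736.1 K → 1750 K.

1750 K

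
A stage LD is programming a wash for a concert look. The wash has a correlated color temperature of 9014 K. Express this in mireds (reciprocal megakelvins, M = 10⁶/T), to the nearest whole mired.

M = 10⁶ / 9014 = 110.939 → 111 mireds.

111 mireds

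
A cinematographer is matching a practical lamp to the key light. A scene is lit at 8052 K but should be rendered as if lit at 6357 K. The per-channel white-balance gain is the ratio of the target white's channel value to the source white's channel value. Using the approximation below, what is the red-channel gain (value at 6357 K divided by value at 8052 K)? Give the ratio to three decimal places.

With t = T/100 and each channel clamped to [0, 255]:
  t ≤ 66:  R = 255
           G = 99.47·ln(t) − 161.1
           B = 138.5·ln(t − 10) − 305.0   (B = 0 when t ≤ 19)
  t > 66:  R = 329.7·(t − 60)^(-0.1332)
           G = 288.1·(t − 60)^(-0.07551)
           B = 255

1.157

At 8052 K (t = 80.52):
  R = 329.7·(80.52 − 60)^(-0.1332) = 329.7·20.52^(-0.1332) = 329.7·0.66868 = 220.464.
At 6357 K (t = 63.57):
  R = 255 by definition for t ≤ 66.
Gain = 255.000 / 220.464 = 1.1567 → 1.157.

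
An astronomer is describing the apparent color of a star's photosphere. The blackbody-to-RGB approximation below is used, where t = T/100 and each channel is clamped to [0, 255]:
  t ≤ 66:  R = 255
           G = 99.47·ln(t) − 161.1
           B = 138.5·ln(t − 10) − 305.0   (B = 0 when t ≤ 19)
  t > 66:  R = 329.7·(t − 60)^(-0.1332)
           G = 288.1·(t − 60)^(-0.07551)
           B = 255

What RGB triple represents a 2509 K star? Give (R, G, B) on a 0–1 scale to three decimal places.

(1.000, 0.625, 0.278)

t = 2509/100 = 25.09; the t ≤ 66 branch applies.
R = 255 by definition for t ≤ 66.
G = 99.47·ln 25.09 − 161.1 = 99.47·3.2225 − 161.1 = 159.439.
B = 138.5·ln(25.09 − 10) − 305.0 = 138.5·ln 15.09 − 305.0 = 138.5·2.7140 − 305.0 = 70.893.
Dividing each by 255: (1.0000, 0.6253, 0.2780) → (1.000, 0.625, 0.278).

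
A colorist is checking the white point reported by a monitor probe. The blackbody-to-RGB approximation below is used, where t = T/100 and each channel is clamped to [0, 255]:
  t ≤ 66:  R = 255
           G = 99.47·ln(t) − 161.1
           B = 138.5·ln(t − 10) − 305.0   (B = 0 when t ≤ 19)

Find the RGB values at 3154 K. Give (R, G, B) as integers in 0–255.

(255, 182, 120)

t = 3154/100 = 31.54; the t ≤ 66 branch applies.
R = 255 by definition for t ≤ 66.
G = 99.47·ln 31.54 − 161.1 = 99.47·3.4513 − 161.1 = 182.196.
B = 138.5·ln(31.54 − 10) − 305.0 = 138.5·ln 21.54 − 305.0 = 138.5·3.0699 − 305.0 = 120.183.
Rounded: (255, 182, 120).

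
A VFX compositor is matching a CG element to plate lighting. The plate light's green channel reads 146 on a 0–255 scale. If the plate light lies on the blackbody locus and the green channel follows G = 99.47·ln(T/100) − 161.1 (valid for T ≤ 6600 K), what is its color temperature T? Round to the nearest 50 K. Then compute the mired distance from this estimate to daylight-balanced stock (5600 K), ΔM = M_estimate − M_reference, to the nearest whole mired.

ln t = (146 + 161.1) / 99.47 = 3.0874.
t = e^3.0874 = 21.919.
T = 100·t = 2192 K → 2200 K to the nearest 50 K.
M_estimate = 10⁶/2200 = 454.55; M_reference = 10⁶/5600 = 178.57.
ΔM = 454.55 − 178.57 = 275.97 → +276 mireds.

+276 mireds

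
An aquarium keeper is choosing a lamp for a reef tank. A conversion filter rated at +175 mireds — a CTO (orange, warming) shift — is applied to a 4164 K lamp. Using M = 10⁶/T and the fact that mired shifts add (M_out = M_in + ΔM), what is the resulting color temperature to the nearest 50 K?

M_in = 10⁶/4164 = 240.15 mireds.
M_out = 240.15 + (+175) = 415.15 mireds.
T_out = 10⁶/415.15 = 2408.7 K → 2400 K.

2400 K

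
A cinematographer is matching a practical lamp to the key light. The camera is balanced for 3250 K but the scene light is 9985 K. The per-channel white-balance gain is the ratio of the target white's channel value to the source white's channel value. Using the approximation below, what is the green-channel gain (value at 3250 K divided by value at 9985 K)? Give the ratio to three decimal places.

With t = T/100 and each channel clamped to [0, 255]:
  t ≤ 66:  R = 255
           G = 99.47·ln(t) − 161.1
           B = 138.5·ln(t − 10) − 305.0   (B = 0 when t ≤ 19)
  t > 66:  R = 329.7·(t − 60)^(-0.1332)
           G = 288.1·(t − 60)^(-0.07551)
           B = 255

At 9985 K (t = 99.85):
  G = 288.1·(99.85 − 60)^(-0.07551) = 288.1·39.85^(-0.07551) = 288.1·0.75710 = 218.120.
At 3250 K (t = 32.5):
  G = 99.47·ln 32.5 − 161.1 = 99.47·3.4812 − 161.1 = 185.179.
Gain = 185.179 / 218.120 = 0.8490 → 0.849.

0.849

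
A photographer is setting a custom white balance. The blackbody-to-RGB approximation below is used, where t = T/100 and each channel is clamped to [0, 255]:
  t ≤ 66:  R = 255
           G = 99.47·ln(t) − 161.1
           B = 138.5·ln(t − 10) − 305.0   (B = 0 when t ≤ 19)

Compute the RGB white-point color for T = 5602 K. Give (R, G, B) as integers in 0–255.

(255, 239, 225)

t = 5602/100 = 56.02; the t ≤ 66 branch applies.
R = 255 by definition for t ≤ 66.
G = 99.47·ln 56.02 − 161.1 = 99.47·4.0257 − 161.1 = 239.337.
B = 138.5·ln(56.02 − 10) − 305.0 = 138.5·ln 46.02 − 305.0 = 138.5·3.8291 − 305.0 = 225.327.
Rounded: (255, 239, 225).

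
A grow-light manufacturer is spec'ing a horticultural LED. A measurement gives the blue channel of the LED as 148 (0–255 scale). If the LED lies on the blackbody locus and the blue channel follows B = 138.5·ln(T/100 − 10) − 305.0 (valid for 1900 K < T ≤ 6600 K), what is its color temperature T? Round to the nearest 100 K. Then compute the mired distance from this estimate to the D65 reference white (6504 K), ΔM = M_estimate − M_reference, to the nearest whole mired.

ln(t − 10) = (148 + 305.0) / 138.5 = 3.2708.
t − 10 = e^3.2708 = 26.331, so t = 36.331.
T = 100·t = 3633 K → 3600 K to the nearest 100 K.
M_estimate = 10⁶/3600 = 277.78; M_reference = 10⁶/6504 = 153.75.
ΔM = 277.78 − 153.75 = 124.03 → +124 mireds.

+124 mireds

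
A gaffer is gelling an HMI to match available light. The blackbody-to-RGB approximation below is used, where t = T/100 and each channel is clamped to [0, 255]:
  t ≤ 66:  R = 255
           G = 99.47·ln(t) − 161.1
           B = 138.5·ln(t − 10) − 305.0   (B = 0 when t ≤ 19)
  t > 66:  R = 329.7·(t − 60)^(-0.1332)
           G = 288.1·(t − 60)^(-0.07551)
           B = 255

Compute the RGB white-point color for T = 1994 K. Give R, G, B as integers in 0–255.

t = 1994/100 = 19.94; the t ≤ 66 branch applies.
R = 255 by definition for t ≤ 66.
G = 99.47·ln 19.94 − 161.1 = 99.47·2.9927 − 161.1 = 136.587.
B = 138.5·ln(19.94 − 10) − 305.0 = 138.5·ln 9.94 − 305.0 = 138.5·2.2966 − 305.0 = 13.075.
Rounded: (255, 137, 13).

R=255, G=137, B=13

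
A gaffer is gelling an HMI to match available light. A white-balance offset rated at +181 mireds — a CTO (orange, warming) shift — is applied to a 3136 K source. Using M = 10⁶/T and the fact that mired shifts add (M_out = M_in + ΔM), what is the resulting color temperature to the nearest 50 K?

M_in = 10⁶/3136 = 318.88 mireds.
M_out = 318.88 + (+181) = 499.88 mireds.
T_out = 10⁶/499.88 = 2000.5 K → 2000 K.

2000 K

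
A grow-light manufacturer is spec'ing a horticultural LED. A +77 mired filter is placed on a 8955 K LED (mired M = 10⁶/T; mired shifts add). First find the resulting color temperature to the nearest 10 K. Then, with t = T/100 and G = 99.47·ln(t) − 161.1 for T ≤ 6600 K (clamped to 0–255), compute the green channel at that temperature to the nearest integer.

234

M_in = 10⁶/8955 = 111.67; M_out = 111.67 + (+77) = 188.67.
T_out = 10⁶/188.67 = 5300.3 K → 5300 K; t = 53.
G = 99.47·ln 53 − 161.1 = 99.47·3.9703 − 161.1 = 233.825.
Rounded: 234.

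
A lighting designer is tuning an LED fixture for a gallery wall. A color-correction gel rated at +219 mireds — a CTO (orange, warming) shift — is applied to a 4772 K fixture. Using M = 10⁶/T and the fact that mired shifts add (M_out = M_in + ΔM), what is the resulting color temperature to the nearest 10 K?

2330 K

M_in = 10⁶/4772 = 209.56 mireds.
M_out = 209.56 + (+219) = 428.56 mireds.
T_out = 10⁶/428.56 = 2333.4 K → 2330 K.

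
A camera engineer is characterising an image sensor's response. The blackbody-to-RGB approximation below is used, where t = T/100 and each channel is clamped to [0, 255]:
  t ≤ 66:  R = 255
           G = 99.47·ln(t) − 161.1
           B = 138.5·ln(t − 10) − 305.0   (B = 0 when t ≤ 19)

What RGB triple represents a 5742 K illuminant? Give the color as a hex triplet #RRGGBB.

t = 5742/100 = 57.42; the t ≤ 66 branch applies.
R = 255 by definition for t ≤ 66.
G = 99.47·ln 57.42 − 161.1 = 99.47·4.0504 − 161.1 = 241.793.
B = 138.5·ln(57.42 − 10) − 305.0 = 138.5·ln 47.42 − 305.0 = 138.5·3.8590 − 305.0 = 229.478.
Rounded: (255, 242, 229).
In hex: #FFF2E5.

#FFF2E5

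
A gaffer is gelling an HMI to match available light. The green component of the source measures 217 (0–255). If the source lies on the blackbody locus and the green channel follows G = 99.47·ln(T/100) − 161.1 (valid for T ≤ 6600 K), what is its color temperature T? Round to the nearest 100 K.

4500 K

ln t = (217 + 161.1) / 99.47 = 3.8011.
t = e^3.8011 = 44.752.
T = 100·t = 4475 K → 4500 K to the nearest 100 K.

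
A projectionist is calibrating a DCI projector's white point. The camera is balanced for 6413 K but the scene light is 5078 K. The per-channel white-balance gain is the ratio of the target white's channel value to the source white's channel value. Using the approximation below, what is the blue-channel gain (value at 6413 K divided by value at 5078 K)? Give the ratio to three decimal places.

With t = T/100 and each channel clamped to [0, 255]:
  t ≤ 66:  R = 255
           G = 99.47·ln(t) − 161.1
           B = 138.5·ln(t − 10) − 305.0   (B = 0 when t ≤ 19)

1.188

At 5078 K (t = 50.78):
  B = 138.5·ln(50.78 − 10) − 305.0 = 138.5·ln 40.78 − 305.0 = 138.5·3.7082 − 305.0 = 208.585.
At 6413 K (t = 64.13):
  B = 138.5·ln(64.13 − 10) − 305.0 = 138.5·ln 54.13 − 305.0 = 138.5·3.9914 − 305.0 = 247.807.
Gain = 247.807 / 208.585 = 1.1880 → 1.188.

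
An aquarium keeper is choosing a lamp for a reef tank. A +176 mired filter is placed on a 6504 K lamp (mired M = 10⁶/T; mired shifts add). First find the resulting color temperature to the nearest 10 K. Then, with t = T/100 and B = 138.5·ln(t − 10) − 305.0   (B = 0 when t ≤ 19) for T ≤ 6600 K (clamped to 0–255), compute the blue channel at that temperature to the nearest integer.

112

M_in = 10⁶/6504 = 153.75; M_out = 153.75 + (+176) = 329.75.
T_out = 10⁶/329.75 = 3032.6 K → 3030 K; t = 30.3.
B = 138.5·ln(30.3 − 10) − 305.0 = 138.5·ln 20.3 − 305.0 = 138.5·3.0106 − 305.0 = 111.971.
Rounded: 112.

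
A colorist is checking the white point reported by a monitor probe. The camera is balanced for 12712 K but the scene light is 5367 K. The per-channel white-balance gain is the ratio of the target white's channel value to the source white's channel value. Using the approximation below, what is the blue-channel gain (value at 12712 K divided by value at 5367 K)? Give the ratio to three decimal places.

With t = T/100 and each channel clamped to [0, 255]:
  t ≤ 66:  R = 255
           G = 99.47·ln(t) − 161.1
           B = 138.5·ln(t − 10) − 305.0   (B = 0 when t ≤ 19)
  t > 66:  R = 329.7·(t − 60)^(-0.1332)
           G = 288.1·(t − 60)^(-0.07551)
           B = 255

At 5367 K (t = 53.67):
  B = 138.5·ln(53.67 − 10) − 305.0 = 138.5·ln 43.67 − 305.0 = 138.5·3.7767 − 305.0 = 218.068.
At 12712 K (t = 127.12):
  B = 255 by definition for t > 66.
Gain = 255.000 / 218.068 = 1.1694 → 1.169.

1.169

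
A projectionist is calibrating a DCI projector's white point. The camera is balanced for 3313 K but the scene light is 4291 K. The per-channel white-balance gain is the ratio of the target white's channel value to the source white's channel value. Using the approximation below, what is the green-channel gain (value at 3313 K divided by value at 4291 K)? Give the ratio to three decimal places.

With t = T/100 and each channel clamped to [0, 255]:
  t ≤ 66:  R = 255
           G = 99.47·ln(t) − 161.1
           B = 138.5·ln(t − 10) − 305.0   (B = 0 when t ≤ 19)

At 4291 K (t = 42.91):
  G = 99.47·ln 42.91 − 161.1 = 99.47·3.7591 − 161.1 = 212.818.
At 3313 K (t = 33.13):
  G = 99.47·ln 33.13 − 161.1 = 99.47·3.5004 − 161.1 = 187.089.
Gain = 187.089 / 212.818 = 0.8791 → 0.879.

0.879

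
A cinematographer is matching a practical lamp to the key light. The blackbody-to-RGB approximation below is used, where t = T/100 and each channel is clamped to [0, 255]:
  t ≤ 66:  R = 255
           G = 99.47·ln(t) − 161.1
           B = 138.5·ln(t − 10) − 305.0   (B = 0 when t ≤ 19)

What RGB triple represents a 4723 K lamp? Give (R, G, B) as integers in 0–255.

(255, 222, 196)

t = 4723/100 = 47.23; the t ≤ 66 branch applies.
R = 255 by definition for t ≤ 66.
G = 99.47·ln 47.23 − 161.1 = 99.47·3.8550 − 161.1 = 222.360.
B = 138.5·ln(47.23 − 10) − 305.0 = 138.5·ln 37.23 − 305.0 = 138.5·3.6171 − 305.0 = 195.970.
Rounded: (255, 222, 196).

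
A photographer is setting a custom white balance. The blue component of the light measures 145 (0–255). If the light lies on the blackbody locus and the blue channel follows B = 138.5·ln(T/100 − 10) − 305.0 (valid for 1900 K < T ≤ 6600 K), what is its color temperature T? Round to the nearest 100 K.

3600 K

ln(t − 10) = (145 + 305.0) / 138.5 = 3.2491.
t − 10 = e^3.2491 = 25.767, so t = 35.767.
T = 100·t = 3577 K → 3600 K to the nearest 100 K.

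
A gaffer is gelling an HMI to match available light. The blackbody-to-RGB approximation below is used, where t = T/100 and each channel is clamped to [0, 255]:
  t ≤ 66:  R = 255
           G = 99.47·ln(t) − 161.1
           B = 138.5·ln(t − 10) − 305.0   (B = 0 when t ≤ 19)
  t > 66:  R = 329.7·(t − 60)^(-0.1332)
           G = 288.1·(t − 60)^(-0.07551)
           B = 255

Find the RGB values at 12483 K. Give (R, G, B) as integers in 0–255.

t = 12483/100 = 124.83; the t > 66 branch applies.
R = 329.7·(124.83 − 60)^(-0.1332) = 329.7·64.83^(-0.1332) = 329.7·0.57368 = 189.143.
G = 288.1·(124.83 − 60)^(-0.07551) = 288.1·64.83^(-0.07551) = 288.1·0.72978 = 210.250.
B = 255 by definition for t > 66.
Rounded: (189, 210, 255).

(189, 210, 255)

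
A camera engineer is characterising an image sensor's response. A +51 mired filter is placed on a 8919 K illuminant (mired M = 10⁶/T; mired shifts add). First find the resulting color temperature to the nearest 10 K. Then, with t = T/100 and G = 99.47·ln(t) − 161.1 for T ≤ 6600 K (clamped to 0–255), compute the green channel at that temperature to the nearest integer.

M_in = 10⁶/8919 = 112.12; M_out = 112.12 + (+51) = 163.12.
T_out = 10⁶/163.12 = 6130.4 K → 6130 K; t = 61.3.
G = 99.47·ln 61.3 − 161.1 = 99.47·4.1158 − 161.1 = 248.297.
Rounded: 248.

248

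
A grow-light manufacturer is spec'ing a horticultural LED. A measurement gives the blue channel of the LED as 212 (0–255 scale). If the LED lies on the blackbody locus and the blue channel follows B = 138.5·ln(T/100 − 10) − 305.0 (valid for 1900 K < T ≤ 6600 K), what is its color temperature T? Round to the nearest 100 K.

5200 K

ln(t − 10) = (212 + 305.0) / 138.5 = 3.7329.
t − 10 = e^3.7329 = 41.798, so t = 51.798.
T = 100·t = 5180 K → 5200 K to the nearest 100 K.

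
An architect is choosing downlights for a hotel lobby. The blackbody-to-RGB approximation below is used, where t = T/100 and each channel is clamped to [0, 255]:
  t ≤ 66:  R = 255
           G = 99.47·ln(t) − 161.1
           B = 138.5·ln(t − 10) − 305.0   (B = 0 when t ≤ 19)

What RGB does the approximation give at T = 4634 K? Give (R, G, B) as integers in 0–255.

(255, 220, 193)

t = 4634/100 = 46.34; the t ≤ 66 branch applies.
R = 255 by definition for t ≤ 66.
G = 99.47·ln 46.34 − 161.1 = 99.47·3.8360 − 161.1 = 220.467.
B = 138.5·ln(46.34 − 10) − 305.0 = 138.5·ln 36.34 − 305.0 = 138.5·3.5929 − 305.0 = 192.619.
Rounded: (255, 220, 193).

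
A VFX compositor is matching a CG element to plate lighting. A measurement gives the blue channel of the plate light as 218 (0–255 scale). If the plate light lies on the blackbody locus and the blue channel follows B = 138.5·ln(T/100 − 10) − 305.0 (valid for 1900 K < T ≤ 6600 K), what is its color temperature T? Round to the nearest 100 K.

ln(t − 10) = (218 + 305.0) / 138.5 = 3.7762.
t − 10 = e^3.7762 = 43.649, so t = 53.649.
T = 100·t = 5365 K → 5400 K to the nearest 100 K.

5400 K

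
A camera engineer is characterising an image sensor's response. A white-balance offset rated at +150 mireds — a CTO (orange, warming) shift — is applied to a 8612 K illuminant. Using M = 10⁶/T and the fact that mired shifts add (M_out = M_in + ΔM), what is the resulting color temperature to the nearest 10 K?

M_in = 10⁶/8612 = 116.12 mireds.
M_out = 116.12 + (+150) = 266.12 mireds.
T_out = 10⁶/266.12 = 3757.7 K → 3760 K.

3760 K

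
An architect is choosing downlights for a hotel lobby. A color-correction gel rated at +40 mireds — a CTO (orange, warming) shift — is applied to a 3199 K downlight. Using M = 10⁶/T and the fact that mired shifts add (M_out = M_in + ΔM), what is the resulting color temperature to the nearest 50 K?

2850 K

M_in = 10⁶/3199 = 312.60 mireds.
M_out = 312.60 + (+40) = 352.60 mireds.
T_out = 10⁶/352.60 = 2836.1 K → 2850 K.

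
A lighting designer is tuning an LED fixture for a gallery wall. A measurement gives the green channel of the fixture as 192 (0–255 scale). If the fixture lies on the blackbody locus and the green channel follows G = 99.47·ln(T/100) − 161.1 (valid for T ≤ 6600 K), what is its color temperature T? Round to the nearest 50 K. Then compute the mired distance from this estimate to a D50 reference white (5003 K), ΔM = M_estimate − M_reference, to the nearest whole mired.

ln t = (192 + 161.1) / 99.47 = 3.5498.
t = e^3.5498 = 34.807.
T = 100·t = 3481 K → 3500 K to the nearest 50 K.
M_estimate = 10⁶/3500 = 285.71; M_reference = 10⁶/5003 = 199.88.
ΔM = 285.71 − 199.88 = 85.83 → +86 mireds.

+86 mireds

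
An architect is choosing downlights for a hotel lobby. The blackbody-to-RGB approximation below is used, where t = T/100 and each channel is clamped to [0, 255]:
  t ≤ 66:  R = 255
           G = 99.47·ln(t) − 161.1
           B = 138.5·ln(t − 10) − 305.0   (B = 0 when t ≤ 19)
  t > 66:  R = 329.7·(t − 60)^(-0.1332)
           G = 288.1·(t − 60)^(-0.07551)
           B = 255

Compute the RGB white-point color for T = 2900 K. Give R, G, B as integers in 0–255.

t = 2900/100 = 29; the t ≤ 66 branch applies.
R = 255 by definition for t ≤ 66.
G = 99.47·ln 29 − 161.1 = 99.47·3.3673 − 161.1 = 173.845.
B = 138.5·ln(29 − 10) − 305.0 = 138.5·ln 19 − 305.0 = 138.5·2.9444 − 305.0 = 102.805.
Rounded: (255, 174, 103).

R=255, G=174, B=103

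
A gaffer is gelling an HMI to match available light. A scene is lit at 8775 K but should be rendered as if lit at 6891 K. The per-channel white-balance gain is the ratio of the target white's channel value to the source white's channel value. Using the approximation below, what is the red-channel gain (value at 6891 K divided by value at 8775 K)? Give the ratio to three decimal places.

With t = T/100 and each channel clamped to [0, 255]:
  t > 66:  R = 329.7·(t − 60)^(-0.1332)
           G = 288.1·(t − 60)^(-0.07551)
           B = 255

1.163

At 8775 K (t = 87.75):
  R = 329.7·(87.75 − 60)^(-0.1332) = 329.7·27.75^(-0.1332) = 329.7·0.64233 = 211.776.
At 6891 K (t = 68.91):
  R = 329.7·(68.91 − 60)^(-0.1332) = 329.7·8.91^(-0.1332) = 329.7·0.74727 = 246.374.
Gain = 246.374 / 211.776 = 1.1634 → 1.163.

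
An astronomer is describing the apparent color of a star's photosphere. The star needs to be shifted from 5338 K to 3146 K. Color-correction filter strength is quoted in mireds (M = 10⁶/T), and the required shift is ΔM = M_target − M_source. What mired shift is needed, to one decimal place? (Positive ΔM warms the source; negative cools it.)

+130.5 mireds

M_source = 10⁶/5338 = 187.336; M_target = 10⁶/3146 = 317.864.
ΔM = 317.864 − 187.336 = 130.528 → +130.5 mireds, a warming shift.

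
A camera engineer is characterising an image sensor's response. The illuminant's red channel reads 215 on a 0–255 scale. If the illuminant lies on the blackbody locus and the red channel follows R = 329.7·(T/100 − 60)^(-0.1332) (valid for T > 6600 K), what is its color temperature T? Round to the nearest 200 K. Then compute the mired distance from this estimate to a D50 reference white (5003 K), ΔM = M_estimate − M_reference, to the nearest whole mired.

-81 mireds

(t − 60)^(-0.1332) = 215/329.7 = 0.65211.
t − 60 = 0.65211^(1/-0.1332) = 0.65211^(-7.508) = 24.774, so t = 84.774.
T = 100·t = 8477 K → 8400 K to the nearest 200 K.
M_estimate = 10⁶/8400 = 119.05; M_reference = 10⁶/5003 = 199.88.
ΔM = 119.05 − 199.88 = -80.83 → -81 mireds.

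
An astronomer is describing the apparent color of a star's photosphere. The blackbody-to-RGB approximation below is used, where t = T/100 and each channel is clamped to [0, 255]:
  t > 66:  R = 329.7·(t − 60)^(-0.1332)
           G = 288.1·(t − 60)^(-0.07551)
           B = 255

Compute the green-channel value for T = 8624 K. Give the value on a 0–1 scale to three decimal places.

0.883

t = 8624/100 = 86.24; the t > 66 branch applies.
G = 288.1·(86.24 − 60)^(-0.07551) = 288.1·26.24^(-0.07551) = 288.1·0.78137 = 225.111.
On a 0–1 scale: 225.111/255 = 0.8828 → 0.883.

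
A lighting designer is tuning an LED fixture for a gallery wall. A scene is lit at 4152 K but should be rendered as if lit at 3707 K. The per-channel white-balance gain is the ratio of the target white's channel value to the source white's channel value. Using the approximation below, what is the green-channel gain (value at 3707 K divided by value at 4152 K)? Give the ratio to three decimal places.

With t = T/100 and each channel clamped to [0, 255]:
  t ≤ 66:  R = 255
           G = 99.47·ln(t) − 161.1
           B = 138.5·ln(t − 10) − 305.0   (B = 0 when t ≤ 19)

At 4152 K (t = 41.52):
  G = 99.47·ln 41.52 − 161.1 = 99.47·3.7262 − 161.1 = 209.543.
At 3707 K (t = 37.07):
  G = 99.47·ln 37.07 − 161.1 = 99.47·3.6128 − 161.1 = 198.266.
Gain = 198.266 / 209.543 = 0.9462 → 0.946.

0.946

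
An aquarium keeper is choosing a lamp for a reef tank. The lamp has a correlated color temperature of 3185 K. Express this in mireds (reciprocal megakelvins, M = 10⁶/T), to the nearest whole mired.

314 mireds

M = 10⁶ / 3185 = 313.972 → 314 mireds.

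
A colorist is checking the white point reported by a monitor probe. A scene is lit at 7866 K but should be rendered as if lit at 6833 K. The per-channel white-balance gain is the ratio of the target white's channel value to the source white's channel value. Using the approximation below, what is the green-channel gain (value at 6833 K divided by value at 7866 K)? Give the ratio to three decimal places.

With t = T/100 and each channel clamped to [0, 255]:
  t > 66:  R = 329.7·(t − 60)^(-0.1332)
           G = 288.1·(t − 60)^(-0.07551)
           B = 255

At 7866 K (t = 78.66):
  G = 288.1·(78.66 − 60)^(-0.07551) = 288.1·18.66^(-0.07551) = 288.1·0.80174 = 230.981.
At 6833 K (t = 68.33):
  G = 288.1·(68.33 − 60)^(-0.07551) = 288.1·8.33^(-0.07551) = 288.1·0.85208 = 245.485.
Gain = 245.485 / 230.981 = 1.0628 → 1.063.

1.063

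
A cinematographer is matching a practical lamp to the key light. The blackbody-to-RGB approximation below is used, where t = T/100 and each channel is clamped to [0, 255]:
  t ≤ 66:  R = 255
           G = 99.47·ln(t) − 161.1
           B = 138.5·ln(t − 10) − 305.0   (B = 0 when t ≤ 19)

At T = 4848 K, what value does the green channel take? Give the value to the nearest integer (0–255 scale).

t = 4848/100 = 48.48; the t ≤ 66 branch applies.
G = 99.47·ln 48.48 − 161.1 = 99.47·3.8812 − 161.1 = 224.958.
Rounded: 225.

225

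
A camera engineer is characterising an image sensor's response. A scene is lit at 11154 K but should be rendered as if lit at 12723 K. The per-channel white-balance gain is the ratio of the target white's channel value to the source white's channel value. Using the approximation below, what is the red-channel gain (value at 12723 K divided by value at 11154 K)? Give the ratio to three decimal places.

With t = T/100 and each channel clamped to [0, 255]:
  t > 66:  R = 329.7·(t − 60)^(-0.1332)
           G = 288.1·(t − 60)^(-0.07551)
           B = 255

At 11154 K (t = 111.54):
  R = 329.7·(111.54 − 60)^(-0.1332) = 329.7·51.54^(-0.1332) = 329.7·0.59148 = 195.012.
At 12723 K (t = 127.23):
  R = 329.7·(127.23 − 60)^(-0.1332) = 329.7·67.23^(-0.1332) = 329.7·0.57091 = 188.229.
Gain = 188.229 / 195.012 = 0.9652 → 0.965.

0.965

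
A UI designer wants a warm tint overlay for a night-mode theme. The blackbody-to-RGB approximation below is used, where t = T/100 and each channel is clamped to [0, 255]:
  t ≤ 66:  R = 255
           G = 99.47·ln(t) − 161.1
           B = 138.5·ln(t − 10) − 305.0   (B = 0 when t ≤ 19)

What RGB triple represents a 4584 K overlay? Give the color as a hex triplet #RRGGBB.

t = 4584/100 = 45.84; the t ≤ 66 branch applies.
R = 255 by definition for t ≤ 66.
G = 99.47·ln 45.84 − 161.1 = 99.47·3.8252 − 161.1 = 219.388.
B = 138.5·ln(45.84 − 10) − 305.0 = 138.5·ln 35.84 − 305.0 = 138.5·3.5791 − 305.0 = 190.700.
Rounded: (255, 219, 191).
In hex: #FFDBBF.

#FFDBBF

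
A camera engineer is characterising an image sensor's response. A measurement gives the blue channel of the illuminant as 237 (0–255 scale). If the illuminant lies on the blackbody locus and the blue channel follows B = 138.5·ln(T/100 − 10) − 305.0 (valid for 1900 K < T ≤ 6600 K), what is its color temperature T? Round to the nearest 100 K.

ln(t − 10) = (237 + 305.0) / 138.5 = 3.9134.
t − 10 = e^3.9134 = 50.067, so t = 60.067.
T = 100·t = 6007 K → 6000 K to the nearest 100 K.

6000 K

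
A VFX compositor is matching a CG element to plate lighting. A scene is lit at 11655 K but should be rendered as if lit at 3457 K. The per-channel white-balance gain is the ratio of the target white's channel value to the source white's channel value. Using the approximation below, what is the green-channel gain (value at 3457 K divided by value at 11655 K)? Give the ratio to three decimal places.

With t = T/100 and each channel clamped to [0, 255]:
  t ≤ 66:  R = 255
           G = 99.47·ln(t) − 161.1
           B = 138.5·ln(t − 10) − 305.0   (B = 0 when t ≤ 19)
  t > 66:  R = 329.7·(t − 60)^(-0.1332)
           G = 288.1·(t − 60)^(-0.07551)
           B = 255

At 11655 K (t = 116.55):
  G = 288.1·(116.55 − 60)^(-0.07551) = 288.1·56.55^(-0.07551) = 288.1·0.73735 = 212.431.
At 3457 K (t = 34.57):
  G = 99.47·ln 34.57 − 161.1 = 99.47·3.5430 − 161.1 = 191.321.
Gain = 191.321 / 212.431 = 0.9006 → 0.901.

0.901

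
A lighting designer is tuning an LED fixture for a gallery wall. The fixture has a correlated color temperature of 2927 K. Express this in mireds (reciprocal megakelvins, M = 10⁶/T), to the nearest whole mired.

M = 10⁶ / 2927 = 341.647 → 342 mireds.

342 mireds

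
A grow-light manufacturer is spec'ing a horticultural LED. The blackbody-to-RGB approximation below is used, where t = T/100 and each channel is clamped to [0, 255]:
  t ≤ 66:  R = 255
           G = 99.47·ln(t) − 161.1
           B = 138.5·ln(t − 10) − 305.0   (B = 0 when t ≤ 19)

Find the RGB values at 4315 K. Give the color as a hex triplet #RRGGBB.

t = 4315/100 = 43.15; the t ≤ 66 branch applies.
R = 255 by definition for t ≤ 66.
G = 99.47·ln 43.15 − 161.1 = 99.47·3.7647 − 161.1 = 213.373.
B = 138.5·ln(43.15 − 10) − 305.0 = 138.5·ln 33.15 − 305.0 = 138.5·3.5010 − 305.0 = 179.894.
Rounded: (255, 213, 180).
In hex: #FFD5B4.

#FFD5B4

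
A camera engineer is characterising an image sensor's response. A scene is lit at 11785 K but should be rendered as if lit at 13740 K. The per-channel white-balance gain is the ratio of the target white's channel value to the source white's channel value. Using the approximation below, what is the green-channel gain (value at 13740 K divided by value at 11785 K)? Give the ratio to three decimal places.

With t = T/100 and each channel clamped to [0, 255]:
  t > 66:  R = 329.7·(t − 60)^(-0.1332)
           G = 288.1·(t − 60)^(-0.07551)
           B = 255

0.978

At 11785 K (t = 117.85):
  G = 288.1·(117.85 − 60)^(-0.07551) = 288.1·57.85^(-0.07551) = 288.1·0.73609 = 212.066.
At 13740 K (t = 137.4):
  G = 288.1·(137.4 − 60)^(-0.07551) = 288.1·77.4^(-0.07551) = 288.1·0.72008 = 207.455.
Gain = 207.455 / 212.066 = 0.9783 → 0.978.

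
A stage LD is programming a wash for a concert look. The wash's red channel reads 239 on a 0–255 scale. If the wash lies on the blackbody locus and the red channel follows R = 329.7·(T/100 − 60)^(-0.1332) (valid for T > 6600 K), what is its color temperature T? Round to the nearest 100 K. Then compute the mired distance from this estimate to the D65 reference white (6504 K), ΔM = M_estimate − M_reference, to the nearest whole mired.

-13 mireds

(t − 60)^(-0.1332) = 239/329.7 = 0.72490.
t − 60 = 0.72490^(1/-0.1332) = 0.72490^(-7.508) = 11.193, so t = 71.193.
T = 100·t = 7119 K → 7100 K to the nearest 100 K.
M_estimate = 10⁶/7100 = 140.85; M_reference = 10⁶/6504 = 153.75.
ΔM = 140.85 − 153.75 = -12.91 → -13 mireds.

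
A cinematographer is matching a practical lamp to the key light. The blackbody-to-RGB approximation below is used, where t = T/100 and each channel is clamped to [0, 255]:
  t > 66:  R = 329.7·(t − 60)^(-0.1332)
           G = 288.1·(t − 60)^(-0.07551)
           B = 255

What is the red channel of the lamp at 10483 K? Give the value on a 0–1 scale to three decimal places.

t = 10483/100 = 104.83; the t > 66 branch applies.
R = 329.7·(104.83 − 60)^(-0.1332) = 329.7·44.83^(-0.1332) = 329.7·0.60257 = 198.669.
On a 0–1 scale: 198.669/255 = 0.7791 → 0.779.

0.779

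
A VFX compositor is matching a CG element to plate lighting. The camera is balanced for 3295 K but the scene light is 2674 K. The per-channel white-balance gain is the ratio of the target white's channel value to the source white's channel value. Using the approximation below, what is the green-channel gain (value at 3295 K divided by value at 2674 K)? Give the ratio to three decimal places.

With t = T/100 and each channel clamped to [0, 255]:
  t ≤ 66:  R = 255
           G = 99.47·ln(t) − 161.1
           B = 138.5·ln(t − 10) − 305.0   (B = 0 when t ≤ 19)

1.125

At 2674 K (t = 26.74):
  G = 99.47·ln 26.74 − 161.1 = 99.47·3.2862 − 161.1 = 165.774.
At 3295 K (t = 32.95):
  G = 99.47·ln 32.95 − 161.1 = 99.47·3.4950 − 161.1 = 186.547.
Gain = 186.547 / 165.774 = 1.1253 → 1.125.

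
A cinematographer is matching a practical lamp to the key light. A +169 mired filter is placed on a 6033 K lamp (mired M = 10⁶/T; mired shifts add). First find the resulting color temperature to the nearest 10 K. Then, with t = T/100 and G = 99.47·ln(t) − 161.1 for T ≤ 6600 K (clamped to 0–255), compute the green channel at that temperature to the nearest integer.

M_in = 10⁶/6033 = 165.76; M_out = 165.76 + (+169) = 334.76.
T_out = 10⁶/334.76 = 2987.3 K → 2990 K; t = 29.9.
G = 99.47·ln 29.9 − 161.1 = 99.47·3.3979 − 161.1 = 176.885.
Rounded: 177.

177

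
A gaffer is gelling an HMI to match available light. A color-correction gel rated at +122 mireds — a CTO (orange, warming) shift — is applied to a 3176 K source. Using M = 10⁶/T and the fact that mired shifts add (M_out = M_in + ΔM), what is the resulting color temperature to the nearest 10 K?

2290 K

M_in = 10⁶/3176 = 314.86 mireds.
M_out = 314.86 + (+122) = 436.86 mireds.
T_out = 10⁶/436.86 = 2289.1 K → 2290 K.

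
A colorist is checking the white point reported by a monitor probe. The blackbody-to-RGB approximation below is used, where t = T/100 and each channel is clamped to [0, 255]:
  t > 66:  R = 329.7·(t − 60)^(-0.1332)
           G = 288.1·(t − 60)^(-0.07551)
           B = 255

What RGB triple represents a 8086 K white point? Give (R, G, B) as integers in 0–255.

t = 8086/100 = 80.86; the t > 66 branch applies.
R = 329.7·(80.86 − 60)^(-0.1332) = 329.7·20.86^(-0.1332) = 329.7·0.66722 = 219.982.
G = 288.1·(80.86 − 60)^(-0.07551) = 288.1·20.86^(-0.07551) = 288.1·0.79502 = 229.046.
B = 255 by definition for t > 66.
Rounded: (220, 229, 255).

(220, 229, 255)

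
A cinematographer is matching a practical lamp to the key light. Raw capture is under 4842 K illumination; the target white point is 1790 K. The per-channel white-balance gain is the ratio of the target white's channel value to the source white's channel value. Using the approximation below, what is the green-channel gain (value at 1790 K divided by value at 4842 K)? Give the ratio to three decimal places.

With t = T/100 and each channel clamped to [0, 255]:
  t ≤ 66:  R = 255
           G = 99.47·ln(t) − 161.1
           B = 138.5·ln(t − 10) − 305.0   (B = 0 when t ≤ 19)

0.560

At 4842 K (t = 48.42):
  G = 99.47·ln 48.42 − 161.1 = 99.47·3.8799 − 161.1 = 224.835.
At 1790 K (t = 17.9):
  G = 99.47·ln 17.9 − 161.1 = 99.47·2.8848 − 161.1 = 125.851.
Gain = 125.851 / 224.835 = 0.5597 → 0.560.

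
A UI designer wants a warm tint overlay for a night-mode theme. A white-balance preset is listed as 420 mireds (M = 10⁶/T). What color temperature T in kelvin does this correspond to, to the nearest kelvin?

T = 10⁶ / 420 = 2380.95 K → 2381 K.

2381 K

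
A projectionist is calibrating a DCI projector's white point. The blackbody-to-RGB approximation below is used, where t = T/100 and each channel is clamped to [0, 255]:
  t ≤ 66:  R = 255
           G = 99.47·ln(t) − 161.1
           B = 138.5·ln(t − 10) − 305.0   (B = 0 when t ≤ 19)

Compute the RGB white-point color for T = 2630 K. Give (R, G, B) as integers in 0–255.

t = 2630/100 = 26.3; the t ≤ 66 branch applies.
R = 255 by definition for t ≤ 66.
G = 99.47·ln 26.3 − 161.1 = 99.47·3.2696 − 161.1 = 164.124.
B = 138.5·ln(26.3 − 10) − 305.0 = 138.5·ln 16.3 − 305.0 = 138.5·2.7912 − 305.0 = 81.576.
Rounded: (255, 164, 82).

(255, 164, 82)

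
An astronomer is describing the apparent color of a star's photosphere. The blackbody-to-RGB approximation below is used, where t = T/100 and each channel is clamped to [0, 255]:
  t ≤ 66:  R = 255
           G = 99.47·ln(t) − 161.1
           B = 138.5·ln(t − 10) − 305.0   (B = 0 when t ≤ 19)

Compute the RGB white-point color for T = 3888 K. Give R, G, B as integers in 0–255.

t = 3888/100 = 38.88; the t ≤ 66 branch applies.
R = 255 by definition for t ≤ 66.
G = 99.47·ln 38.88 − 161.1 = 99.47·3.6605 − 161.1 = 203.008.
B = 138.5·ln(38.88 − 10) − 305.0 = 138.5·ln 28.88 − 305.0 = 138.5·3.3631 − 305.0 = 160.796.
Rounded: (255, 203, 161).

R=255, G=203, B=161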